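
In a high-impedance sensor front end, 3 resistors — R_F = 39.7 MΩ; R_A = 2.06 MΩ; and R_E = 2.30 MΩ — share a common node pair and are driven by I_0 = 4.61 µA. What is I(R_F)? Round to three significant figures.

Conductances: ΣG = 1/39.7 + 1/2.06 + 1/2.30 = 0.9454 (1/MΩ).
R_F takes the fraction G_k/ΣG = 0.02519/0.9454 = 0.02664, so I = 4.61 × 0.02664 = 0.1228 µA.

I ≈ 0.123 µA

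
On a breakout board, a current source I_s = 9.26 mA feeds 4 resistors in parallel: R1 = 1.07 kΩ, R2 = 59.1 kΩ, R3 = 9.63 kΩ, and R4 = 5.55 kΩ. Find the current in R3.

I ≈ 0.778 mA

Total conductance ΣG = 1/1.07 + 1/59.1 + 1/9.63 + 1/5.55 = 1.236 (units of 1/kΩ).
Current divider: I(R3) = I_s · G_k/ΣG = 9.26 × (0.1038/1.236) = 9.26 × 0.08405 = 0.7783 mA.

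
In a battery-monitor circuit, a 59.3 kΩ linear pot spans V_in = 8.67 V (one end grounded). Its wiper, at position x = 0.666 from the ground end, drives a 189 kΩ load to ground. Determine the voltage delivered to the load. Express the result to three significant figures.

Lower segment x·R_p = 39.49 kΩ; upper segment (1−x)·R_p = 19.81 kΩ.
R_L loads the lower segment: effective lower R = 32.67 kΩ.
V_out = 8.67 × 32.67/(19.81 + 32.67) = 5.398 V.

V_out ≈ 5.40 V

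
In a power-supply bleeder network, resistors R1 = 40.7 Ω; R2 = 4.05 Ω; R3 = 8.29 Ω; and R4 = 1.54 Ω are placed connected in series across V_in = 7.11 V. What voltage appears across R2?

Total series resistance ΣR = 40.7 + 4.05 + 8.29 + 1.54 = 54.58 Ω.
Voltage divider: V = V_in · (4.050 / 54.58) = 7.11 × 0.07420 = 0.5276 V.

V ≈ 0.528 V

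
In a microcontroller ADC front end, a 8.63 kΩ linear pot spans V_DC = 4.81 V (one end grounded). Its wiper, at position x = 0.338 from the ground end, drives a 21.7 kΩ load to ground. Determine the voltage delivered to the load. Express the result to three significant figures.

V_out ≈ 1.49 V

Lower segment x·R_p = 2.917 kΩ; upper segment (1−x)·R_p = 5.713 kΩ.
Lower segment in parallel with the load: 2.917 ‖ 21.7 = 2.571 kΩ.
Then V_out = V_DC · 2.571/(5.713 + 2.571) = 1.493 V.
(Unloaded: V_out = x·V_DC = 1.63 V.)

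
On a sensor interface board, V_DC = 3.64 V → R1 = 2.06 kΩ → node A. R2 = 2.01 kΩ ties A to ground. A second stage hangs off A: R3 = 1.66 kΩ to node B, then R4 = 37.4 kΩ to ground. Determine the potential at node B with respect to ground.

V_B ≈ 1.68 V

Looking into the second stage from A: R3 + R4 = 39.06 kΩ appears in parallel with R2.
R2 ‖ (R3+R4) = 1.912 kΩ.
So V_A = 3.64 × 0.4813 = 1.752 V.
Stage 2 is unloaded, so V_B = V_A · R4/(R3+R4) = 1.752 × 37.4/39.06 = 1.678 V.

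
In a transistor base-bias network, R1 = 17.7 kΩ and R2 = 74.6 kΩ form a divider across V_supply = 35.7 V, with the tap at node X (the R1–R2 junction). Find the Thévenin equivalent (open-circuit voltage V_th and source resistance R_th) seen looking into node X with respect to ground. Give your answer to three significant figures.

Open-circuit (no load on X): V_th = V_supply · R2/(R1 + R2) = 35.7 × 74.6/(17.70 + 74.6) = 28.85 V.
With V_supply suppressed (replaced by a short), R_th = R1 ‖ R2 = (17.70 × 74.6)/(17.70 + 74.6) = 14.31 kΩ.

V_th ≈ 28.9 V, R_th ≈ 14.3 kΩ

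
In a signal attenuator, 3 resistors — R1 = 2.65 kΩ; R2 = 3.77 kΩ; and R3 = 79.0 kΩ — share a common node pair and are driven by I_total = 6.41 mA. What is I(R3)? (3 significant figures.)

I ≈ 0.124 mA

ΣG = 1/2.65 + 1/3.77 + 1/79.0 = 0.6553.
Current divider: I(R3) = I_total · G_k/ΣG = 6.41 × (0.01266/0.6553) = 6.41 × 0.01932 = 0.1238 mA.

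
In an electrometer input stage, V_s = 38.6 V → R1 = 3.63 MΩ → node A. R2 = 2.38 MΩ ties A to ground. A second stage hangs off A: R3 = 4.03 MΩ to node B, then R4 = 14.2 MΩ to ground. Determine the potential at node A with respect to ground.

The second stage (R3 + R4 = 18.23 MΩ) loads node A in parallel with R2.
Effective lower resistance at A: R2 ‖ 18.23 = 2.105 MΩ.
V_A = 38.6 × 2.105/(3.63 + 2.105) = 14.17 V.

V_A ≈ 14.2 V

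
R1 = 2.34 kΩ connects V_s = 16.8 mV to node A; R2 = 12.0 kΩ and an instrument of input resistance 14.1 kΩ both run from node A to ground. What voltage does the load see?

R2 ‖ R_L = (12.0 × 14.1)/(12.0 + 14.1) = 6.483 kΩ.
Now apply the divider: V_out = 16.8 × 0.7348 = 12.34 mV.
(Unloaded it would be 14.1 mV; the load pulls it down.)

V_out ≈ 12.3 mV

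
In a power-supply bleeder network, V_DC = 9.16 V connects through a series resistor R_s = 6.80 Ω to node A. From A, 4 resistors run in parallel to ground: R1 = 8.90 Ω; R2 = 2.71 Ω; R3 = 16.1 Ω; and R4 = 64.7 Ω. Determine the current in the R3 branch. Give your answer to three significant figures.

I ≈ 0.119 A

Equivalent of the parallel group: R_p = 1.789 Ω.
V_A = 9.16 × 1.789/8.589 = 1.908 V.
Branch current I = V_A/R3 = 1.908/16.1 = 0.1185 A.
(Check via current divider: I_total = 1.066 A; share G_k/ΣG = 0.1111 → same result.)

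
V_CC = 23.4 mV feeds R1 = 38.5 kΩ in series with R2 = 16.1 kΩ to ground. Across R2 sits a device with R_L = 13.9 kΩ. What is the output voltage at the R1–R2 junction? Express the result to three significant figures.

R2 ‖ R_L = (16.1 × 13.9)/(16.1 + 13.9) = 7.460 kΩ.
Voltage divider with the loaded lower leg: V_out = 23.4 × 7.460/(38.5 + 7.460) = 23.4 × 0.1623 = 3.798 mV.
(Unloaded it would be 6.90 mV; the load pulls it down.)

V_out ≈ 3.80 mV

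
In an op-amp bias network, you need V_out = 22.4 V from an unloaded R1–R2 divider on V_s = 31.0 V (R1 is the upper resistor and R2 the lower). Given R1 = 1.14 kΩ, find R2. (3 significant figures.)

The divider ratio is R2/(R1+R2) = 22.4/31.0 = 0.7226.
R2 = R1 · 0.7226/(1 − 0.7226) = 2.969 kΩ.

R2 ≈ 2.97 kΩ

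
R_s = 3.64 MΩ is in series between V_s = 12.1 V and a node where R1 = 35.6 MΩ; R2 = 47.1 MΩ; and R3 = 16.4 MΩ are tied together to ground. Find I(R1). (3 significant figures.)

Combine the parallel branches: R_p = (1/35.6 + 1/47.1 + 1/16.4)⁻¹ = 9.066 MΩ.
Node voltage V_A = V_s · R_p/(R_s + R_p) = 12.1 × 0.7135 = 8.634 V.
Branch current I = V_A/R1 = 8.634/35.6 = 0.2425 µA.

I ≈ 0.243 µA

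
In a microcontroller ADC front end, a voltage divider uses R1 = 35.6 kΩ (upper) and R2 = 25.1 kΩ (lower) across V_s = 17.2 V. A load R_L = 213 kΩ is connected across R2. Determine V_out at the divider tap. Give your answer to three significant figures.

V_out ≈ 6.65 V

R2 ‖ R_L = (25.1 × 213)/(25.1 + 213) = 22.45 kΩ.
Voltage divider with the loaded lower leg: V_out = 17.2 × 22.45/(35.6 + 22.45) = 17.2 × 0.3868 = 6.653 V.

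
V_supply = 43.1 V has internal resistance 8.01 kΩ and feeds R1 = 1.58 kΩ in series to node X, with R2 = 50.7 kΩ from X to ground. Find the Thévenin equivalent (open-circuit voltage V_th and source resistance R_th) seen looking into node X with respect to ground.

R1' = 8.01 + 1.58 = 9.590 kΩ (source resistance + R1).
Open-circuit (no load on X): V_th = V_supply · R2/(R1' + R2) = 43.1 × 50.7/(9.590 + 50.7) = 36.24 V.
With V_supply suppressed (replaced by a short), R_th = R1' ‖ R2 = (9.590 × 50.7)/(9.590 + 50.7) = 8.065 kΩ.

V_th ≈ 36.2 V, R_th ≈ 8.06 kΩ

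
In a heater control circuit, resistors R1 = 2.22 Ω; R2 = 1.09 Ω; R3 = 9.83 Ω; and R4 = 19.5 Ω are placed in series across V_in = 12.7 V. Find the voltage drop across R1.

Series total: ΣR = 2.22 + 1.09 + 9.83 + 19.5 = 32.64 Ω.
Voltage divider: V = V_in · (2.220 / 32.64) = 12.7 × 0.06801 = 0.8638 V.

V ≈ 0.864 V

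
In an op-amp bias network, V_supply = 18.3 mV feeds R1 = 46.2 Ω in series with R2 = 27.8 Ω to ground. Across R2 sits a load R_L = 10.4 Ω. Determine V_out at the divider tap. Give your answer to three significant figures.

R2 ‖ R_L = (27.8 × 10.4)/(27.8 + 10.4) = 7.569 Ω.
Now apply the divider: V_out = 18.3 × 0.1408 = 2.576 mV.

V_out ≈ 2.58 mV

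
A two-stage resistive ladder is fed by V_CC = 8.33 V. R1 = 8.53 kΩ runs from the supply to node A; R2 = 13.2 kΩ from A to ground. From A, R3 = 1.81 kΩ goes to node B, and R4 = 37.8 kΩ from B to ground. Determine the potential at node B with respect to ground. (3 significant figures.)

The second stage (R3 + R4 = 39.61 kΩ) loads node A in parallel with R2.
R2 ‖ (R3+R4) = 9.901 kΩ.
First divider: V_A = V_CC · 9.901/(8.53 + 9.901) = 4.475 V.
V_B = V_A × 0.9543 = 4.270 V.

V_B ≈ 4.27 V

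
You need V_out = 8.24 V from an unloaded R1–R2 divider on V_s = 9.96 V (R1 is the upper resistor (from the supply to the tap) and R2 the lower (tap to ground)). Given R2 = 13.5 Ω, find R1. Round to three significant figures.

R1 ≈ 2.82 Ω

V_out/V_s = R2/(R1+R2) = 0.8273.
Rearranging, R1 = R2·(1−k)/k = 13.5 × 0.2087 = 2.818 Ω.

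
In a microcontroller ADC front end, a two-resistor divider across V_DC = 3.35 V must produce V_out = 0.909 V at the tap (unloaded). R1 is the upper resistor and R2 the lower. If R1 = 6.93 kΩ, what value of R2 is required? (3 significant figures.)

The divider ratio is R2/(R1+R2) = 0.909/3.35 = 0.2713.
Rearranging, R2 = R1·k/(1−k) = 6.93 × 0.3724 = 2.581 kΩ.

R2 ≈ 2.58 kΩ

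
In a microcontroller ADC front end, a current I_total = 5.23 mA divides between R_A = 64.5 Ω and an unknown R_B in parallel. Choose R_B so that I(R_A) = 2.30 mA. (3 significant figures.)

The fraction through R_A equals R_B/(R_A+R_B).
With f = 0.4398, R_B = R_A · f/(1−f) = 64.5 × 0.7850 = 50.63 Ω.

R_B ≈ 50.6 Ω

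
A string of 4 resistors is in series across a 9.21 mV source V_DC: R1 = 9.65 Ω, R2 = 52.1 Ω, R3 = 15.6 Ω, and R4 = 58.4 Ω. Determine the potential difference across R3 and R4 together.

V ≈ 5.02 mV

Total series resistance ΣR = 9.65 + 52.1 + 15.6 + 58.4 = 135.8 Ω.
R_{R3..R4} = 15.6 + 58.4 = 74.00 Ω.
Voltage divider: V = V_DC · (74.00 / 135.8) = 9.21 × 0.5451 = 5.021 mV.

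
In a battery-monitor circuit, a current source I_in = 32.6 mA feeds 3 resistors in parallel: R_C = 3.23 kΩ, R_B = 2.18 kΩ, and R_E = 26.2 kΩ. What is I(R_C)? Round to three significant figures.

I ≈ 12.5 mA

Conductances: ΣG = 1/3.23 + 1/2.18 + 1/26.2 = 0.8065 (1/kΩ).
By the current-divider rule, I = I_in · G_k/ΣG = 32.6 × 0.3839 = 12.51 mA.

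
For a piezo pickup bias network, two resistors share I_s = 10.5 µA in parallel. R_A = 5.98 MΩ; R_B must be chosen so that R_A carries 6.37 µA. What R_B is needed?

R_B ≈ 9.22 MΩ

In a two-way split, I_A/I_s = R_B/(R_A + R_B).
With f = 0.6067, R_B = R_A · f/(1−f) = 5.98 × 1.542 = 9.223 MΩ.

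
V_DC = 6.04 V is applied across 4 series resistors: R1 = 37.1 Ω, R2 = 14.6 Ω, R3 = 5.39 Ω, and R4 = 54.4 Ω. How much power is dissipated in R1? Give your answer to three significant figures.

Series current I = V_DC/ΣR = 6.04/111.5 = 0.05418 A.
V(R1) = I·R = 2.010 V; P = V·I = 2.010 × 0.05418 = 0.1089 W.

P ≈ 0.109 W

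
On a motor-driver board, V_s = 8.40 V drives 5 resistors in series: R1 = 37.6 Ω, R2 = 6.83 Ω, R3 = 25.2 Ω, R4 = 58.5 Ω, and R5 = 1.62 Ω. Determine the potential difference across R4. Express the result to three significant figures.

V ≈ 3.79 V

Series total: ΣR = 37.6 + 6.83 + 25.2 + 58.5 + 1.62 = 129.8 Ω.
By the voltage-divider rule, V = 8.40 × 58.50/129.8 = 3.787 V.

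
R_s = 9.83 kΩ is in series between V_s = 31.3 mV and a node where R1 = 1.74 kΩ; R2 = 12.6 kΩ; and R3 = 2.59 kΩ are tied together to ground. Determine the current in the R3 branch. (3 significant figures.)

Combine the parallel branches: R_p = (1/1.74 + 1/12.6 + 1/2.59)⁻¹ = 0.9614 kΩ.
V_A by voltage divider: V_A = 31.3 × 0.9614/(9.83 + 0.9614) = 2.788 mV.
I(R3) = V_A / R3 = 2.788/2.59 = 1.077 µA.

I ≈ 1.08 µA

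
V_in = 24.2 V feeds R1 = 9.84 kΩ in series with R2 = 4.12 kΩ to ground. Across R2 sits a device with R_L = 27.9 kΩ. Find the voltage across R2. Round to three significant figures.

V_out ≈ 6.47 V

R2 ‖ R_L = (4.12 × 27.9)/(4.12 + 27.9) = 3.590 kΩ.
Then V_out = V_in · R2'/(R1 + R2') = 24.2 × 3.590/13.43 = 6.469 V.
(Unloaded it would be 7.14 V; the load pulls it down.)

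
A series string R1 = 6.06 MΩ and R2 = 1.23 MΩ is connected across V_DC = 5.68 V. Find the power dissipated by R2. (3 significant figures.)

ΣR = 7.290 MΩ → I = 5.68/7.290 = 0.7791 µA.
V(R2) = I·R = 0.9584 V; P = V·I = 0.9584 × 0.7791 = 0.7467 µW.

P ≈ 0.747 µW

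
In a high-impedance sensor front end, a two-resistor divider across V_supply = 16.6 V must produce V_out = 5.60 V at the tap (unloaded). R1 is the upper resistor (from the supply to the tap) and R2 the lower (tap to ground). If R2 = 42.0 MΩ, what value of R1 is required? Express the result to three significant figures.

R1 ≈ 82.5 MΩ

Required fraction k = V_out/V_supply = 0.3373.
R1 = R2·(1/k − 1) = 42.0 × 1.964 = 82.50 MΩ.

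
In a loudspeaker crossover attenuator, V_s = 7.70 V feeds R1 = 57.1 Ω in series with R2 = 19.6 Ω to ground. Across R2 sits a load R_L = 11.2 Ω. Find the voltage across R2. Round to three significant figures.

V_out ≈ 0.854 V

R2 ‖ R_L = (19.6 × 11.2)/(19.6 + 11.2) = 7.127 Ω.
Then V_out = V_s · R2'/(R1 + R2') = 7.70 × 7.127/64.23 = 0.8545 V.
(Unloaded it would be 1.97 V; the load pulls it down.)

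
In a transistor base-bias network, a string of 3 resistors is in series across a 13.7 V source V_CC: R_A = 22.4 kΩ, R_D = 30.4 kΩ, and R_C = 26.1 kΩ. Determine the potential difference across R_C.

V ≈ 4.53 V

Series total: ΣR = 22.4 + 30.4 + 26.1 = 78.90 kΩ.
Voltage divider: V = V_CC · (26.10 / 78.90) = 13.7 × 0.3308 = 4.532 V.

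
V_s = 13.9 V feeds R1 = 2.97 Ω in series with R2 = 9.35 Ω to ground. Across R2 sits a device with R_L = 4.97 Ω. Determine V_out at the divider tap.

The load sits in parallel with R2, giving an effective lower resistance R2' = R2·R_L/(R2+R_L) = 3.245 Ω.
Voltage divider with the loaded lower leg: V_out = 13.9 × 3.245/(2.97 + 3.245) = 13.9 × 0.5221 = 7.258 V.
(Unloaded it would be 10.5 V; the load pulls it down.)

V_out ≈ 7.26 V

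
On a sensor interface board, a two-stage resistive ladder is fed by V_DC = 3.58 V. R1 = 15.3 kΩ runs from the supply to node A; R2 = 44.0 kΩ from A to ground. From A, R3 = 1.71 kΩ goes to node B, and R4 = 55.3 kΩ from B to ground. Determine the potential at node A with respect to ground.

V_A ≈ 2.22 V

Node A sees R2 in parallel with the series input of stage 2, R3 + R4 = 57.01 kΩ.
Effective lower resistance at A: R2 ‖ 57.01 = 24.83 kΩ.
First divider: V_A = V_DC · 24.83/(15.3 + 24.83) = 2.215 V.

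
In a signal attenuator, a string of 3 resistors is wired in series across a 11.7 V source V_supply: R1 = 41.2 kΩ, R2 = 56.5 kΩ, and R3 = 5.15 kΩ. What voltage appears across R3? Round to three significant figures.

V ≈ 0.586 V

Total series resistance ΣR = 41.2 + 56.5 + 5.15 = 102.9 kΩ.
Voltage divider: V = V_supply · (5.150 / 102.9) = 11.7 × 0.05007 = 0.5859 V.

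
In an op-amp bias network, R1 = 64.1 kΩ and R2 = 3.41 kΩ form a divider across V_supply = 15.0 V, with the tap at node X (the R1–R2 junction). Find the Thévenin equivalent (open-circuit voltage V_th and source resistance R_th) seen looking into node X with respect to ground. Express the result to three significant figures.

V_th ≈ 0.758 V, R_th ≈ 3.24 kΩ

V_th is the unloaded tap voltage: V_supply · R2/(R1+R2) = 15.0 × 0.05051 = 0.7577 V.
With V_supply suppressed (replaced by a short), R_th = R1 ‖ R2 = (64.10 × 3.41)/(64.10 + 3.41) = 3.238 kΩ.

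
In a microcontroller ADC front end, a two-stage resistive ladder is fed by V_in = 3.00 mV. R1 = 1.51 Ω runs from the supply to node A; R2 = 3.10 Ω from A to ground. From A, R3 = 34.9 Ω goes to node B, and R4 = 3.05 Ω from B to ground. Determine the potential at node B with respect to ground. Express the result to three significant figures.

Looking into the second stage from A: R3 + R4 = 37.95 Ω appears in parallel with R2.
Effective lower resistance at A: R2 ‖ 37.95 = 2.866 Ω.
V_A = 3.00 × 2.866/(1.51 + 2.866) = 1.965 mV.
V_B = V_A × 0.08037 = 0.1579 mV.

V_B ≈ 0.158 mV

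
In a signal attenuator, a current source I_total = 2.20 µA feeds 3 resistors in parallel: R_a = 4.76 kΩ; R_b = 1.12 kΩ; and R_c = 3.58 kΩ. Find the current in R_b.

I ≈ 1.42 µA

ΣG = 1/4.76 + 1/1.12 + 1/3.58 = 1.382.
Current divider: I(R_b) = I_total · G_k/ΣG = 2.20 × (0.8929/1.382) = 2.20 × 0.6459 = 1.421 µA.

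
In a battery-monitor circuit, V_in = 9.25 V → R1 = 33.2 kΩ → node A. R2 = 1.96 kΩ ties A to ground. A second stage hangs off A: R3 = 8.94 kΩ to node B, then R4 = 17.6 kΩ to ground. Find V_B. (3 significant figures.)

V_B ≈ 0.320 V

Looking into the second stage from A: R3 + R4 = 26.54 kΩ appears in parallel with R2.
R2 ‖ (R3+R4) = 1.825 kΩ.
So V_A = 9.25 × 0.05211 = 0.4820 V.
Stage 2 is unloaded, so V_B = V_A · R4/(R3+R4) = 0.4820 × 17.6/26.54 = 0.3197 V.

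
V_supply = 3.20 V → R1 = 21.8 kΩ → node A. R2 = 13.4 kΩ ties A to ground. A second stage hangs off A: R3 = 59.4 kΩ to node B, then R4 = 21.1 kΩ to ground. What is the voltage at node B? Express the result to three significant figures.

The second stage (R3 + R4 = 80.50 kΩ) loads node A in parallel with R2.
R2 ‖ (R3+R4) = 11.49 kΩ.
V_A = 3.20 × 11.49/(21.8 + 11.49) = 1.104 V.
Stage 2 is unloaded, so V_B = V_A · R4/(R3+R4) = 1.104 × 21.1/80.50 = 0.2895 V.

V_B ≈ 0.289 V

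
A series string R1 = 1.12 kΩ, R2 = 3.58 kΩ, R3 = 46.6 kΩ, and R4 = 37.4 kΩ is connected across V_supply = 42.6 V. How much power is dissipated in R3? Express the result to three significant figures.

P ≈ 10.7 mW

Series current I = V_supply/ΣR = 42.6/88.70 = 0.4803 mA.
P(R3) = I²·R3 = (0.4803)² × 46.6 = 10.75 mW.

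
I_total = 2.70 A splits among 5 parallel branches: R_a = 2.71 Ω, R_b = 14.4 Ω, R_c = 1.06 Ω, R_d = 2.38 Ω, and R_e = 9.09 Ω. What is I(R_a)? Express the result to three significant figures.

Conductances: ΣG = 1/2.71 + 1/14.4 + 1/1.06 + 1/2.38 + 1/9.09 = 1.912 (1/Ω).
By the current-divider rule, I = I_total · G_k/ΣG = 2.70 × 0.1930 = 0.5211 A.

I ≈ 0.521 A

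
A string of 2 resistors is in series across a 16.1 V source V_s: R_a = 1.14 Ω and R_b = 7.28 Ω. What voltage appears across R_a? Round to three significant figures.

Total series resistance ΣR = 1.14 + 7.28 = 8.420 Ω.
Voltage divider: V = V_s · (1.140 / 8.420) = 16.1 × 0.1354 = 2.180 V.

V ≈ 2.18 V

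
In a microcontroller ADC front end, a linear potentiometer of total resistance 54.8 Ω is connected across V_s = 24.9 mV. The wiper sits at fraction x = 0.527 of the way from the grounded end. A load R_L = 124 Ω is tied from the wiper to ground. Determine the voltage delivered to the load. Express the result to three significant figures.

The pot divides into 25.92 Ω above the wiper and 28.88 Ω below.
Lower segment in parallel with the load: 28.88 ‖ 124 = 23.42 Ω.
Loaded-divider output: V_out = 24.9 × 0.4747 = 11.82 mV.
(Unloaded: V_out = x·V_s = 13.1 mV.)

V_out ≈ 11.8 mV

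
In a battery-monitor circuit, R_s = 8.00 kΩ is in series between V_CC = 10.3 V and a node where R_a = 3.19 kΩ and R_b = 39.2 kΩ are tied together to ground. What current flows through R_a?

Parallel bank: R_p = 1/(1/3.19 + 1/39.2) = 2.950 kΩ.
Node voltage V_A = V_CC · R_p/(R_s + R_p) = 10.3 × 0.2694 = 2.775 V.
Branch current I = V_A/R_a = 2.775/3.19 = 0.8699 mA.

I ≈ 0.870 mA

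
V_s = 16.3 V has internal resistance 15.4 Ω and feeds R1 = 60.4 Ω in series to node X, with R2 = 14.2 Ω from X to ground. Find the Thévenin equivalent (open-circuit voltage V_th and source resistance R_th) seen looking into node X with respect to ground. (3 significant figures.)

R1' = 15.4 + 60.4 = 75.80 Ω (source resistance + R1).
With X open, the divider is unloaded: V_th = 16.3 × 14.2/90.00 = 2.572 V.
Zeroing V_s shorts the top of R1' to ground, so R_th = R1' ‖ R2 = 11.96 Ω.

V_th ≈ 2.57 V, R_th ≈ 12.0 Ω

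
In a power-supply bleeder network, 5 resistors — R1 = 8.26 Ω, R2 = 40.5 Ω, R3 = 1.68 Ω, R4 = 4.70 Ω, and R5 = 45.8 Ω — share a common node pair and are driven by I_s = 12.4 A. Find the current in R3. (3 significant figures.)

Total conductance ΣG = 1/8.26 + 1/40.5 + 1/1.68 + 1/4.70 + 1/45.8 = 0.9756 (units of 1/Ω).
By the current-divider rule, I = I_s · G_k/ΣG = 12.4 × 0.6101 = 7.566 A.

I ≈ 7.57 A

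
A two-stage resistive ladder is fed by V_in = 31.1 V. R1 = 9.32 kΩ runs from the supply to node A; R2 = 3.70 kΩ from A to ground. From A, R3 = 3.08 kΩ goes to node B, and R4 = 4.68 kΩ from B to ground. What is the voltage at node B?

V_B ≈ 3.97 V

Looking into the second stage from A: R3 + R4 = 7.760 kΩ appears in parallel with R2.
Effective lower resistance at A: R2 ‖ 7.760 = 2.505 kΩ.
First divider: V_A = V_in · 2.505/(9.32 + 2.505) = 6.589 V.
V_B = V_A × 0.6031 = 3.974 V.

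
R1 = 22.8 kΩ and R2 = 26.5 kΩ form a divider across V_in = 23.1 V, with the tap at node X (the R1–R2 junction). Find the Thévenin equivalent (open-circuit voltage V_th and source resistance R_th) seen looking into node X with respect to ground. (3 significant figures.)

V_th ≈ 12.4 V, R_th ≈ 12.3 kΩ

V_th is the unloaded tap voltage: V_in · R2/(R1+R2) = 23.1 × 0.5375 = 12.42 V.
Looking into X with the source shorted: R_th = R1·R2/(R1+R2) = 22.80 × 26.5/49.30 = 12.26 kΩ.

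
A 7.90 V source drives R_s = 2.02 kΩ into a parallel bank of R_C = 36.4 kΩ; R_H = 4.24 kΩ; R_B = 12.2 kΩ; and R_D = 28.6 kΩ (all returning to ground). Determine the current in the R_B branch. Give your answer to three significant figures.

Equivalent of the parallel group: R_p = 2.630 kΩ.
V_A by voltage divider: V_A = 7.90 × 2.630/(2.02 + 2.630) = 4.468 V.
Branch current I = V_A/R_B = 4.468/12.2 = 0.3662 mA.

I ≈ 0.366 mA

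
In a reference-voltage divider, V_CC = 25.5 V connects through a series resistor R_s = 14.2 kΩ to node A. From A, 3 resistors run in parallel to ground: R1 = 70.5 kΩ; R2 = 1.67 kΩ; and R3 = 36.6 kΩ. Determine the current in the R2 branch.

Combine the parallel branches: R_p = (1/70.5 + 1/1.67 + 1/36.6)⁻¹ = 1.562 kΩ.
V_A = 25.5 × 1.562/15.76 = 2.527 V.
I(R2) = V_A / R2 = 2.527/1.67 = 1.513 mA.

I ≈ 1.51 mA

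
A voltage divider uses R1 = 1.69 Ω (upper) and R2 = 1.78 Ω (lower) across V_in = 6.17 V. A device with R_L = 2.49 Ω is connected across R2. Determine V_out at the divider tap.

R2 ‖ R_L = (1.78 × 2.49)/(1.78 + 2.49) = 1.038 Ω.
Voltage divider with the loaded lower leg: V_out = 6.17 × 1.038/(1.69 + 1.038) = 6.17 × 0.3805 = 2.348 V.

V_out ≈ 2.35 V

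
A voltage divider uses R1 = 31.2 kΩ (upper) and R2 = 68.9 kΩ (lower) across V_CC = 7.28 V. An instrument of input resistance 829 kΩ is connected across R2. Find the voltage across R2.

V_out ≈ 4.88 V

The load sits in parallel with R2, giving an effective lower resistance R2' = R2·R_L/(R2+R_L) = 63.61 kΩ.
Voltage divider with the loaded lower leg: V_out = 7.28 × 63.61/(31.2 + 63.61) = 7.28 × 0.6709 = 4.884 V.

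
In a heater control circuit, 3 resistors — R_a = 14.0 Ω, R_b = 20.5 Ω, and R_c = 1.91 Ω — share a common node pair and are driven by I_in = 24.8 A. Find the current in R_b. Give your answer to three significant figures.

I ≈ 1.88 A

Conductances: ΣG = 1/14.0 + 1/20.5 + 1/1.91 = 0.6438 (1/Ω).
By the current-divider rule, I = I_in · G_k/ΣG = 24.8 × 0.07577 = 1.879 A.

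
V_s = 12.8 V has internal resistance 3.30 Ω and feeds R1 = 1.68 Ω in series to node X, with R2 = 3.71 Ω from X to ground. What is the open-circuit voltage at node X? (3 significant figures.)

V_th ≈ 5.46 V

R1' = 3.30 + 1.68 = 4.980 Ω (source resistance + R1).
With X open, the divider is unloaded: V_th = 12.8 × 3.71/8.690 = 5.465 V.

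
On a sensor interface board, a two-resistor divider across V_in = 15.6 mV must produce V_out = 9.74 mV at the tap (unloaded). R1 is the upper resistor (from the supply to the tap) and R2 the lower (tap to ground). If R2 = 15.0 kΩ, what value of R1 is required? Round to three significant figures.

V_out/V_in = R2/(R1+R2) = 0.6244.
So R1 = R2 · (V_in/V_out − 1) = 15.0 × (15.6/9.74 − 1) = 15.0 × 0.6016 = 9.025 kΩ.

R1 ≈ 9.02 kΩ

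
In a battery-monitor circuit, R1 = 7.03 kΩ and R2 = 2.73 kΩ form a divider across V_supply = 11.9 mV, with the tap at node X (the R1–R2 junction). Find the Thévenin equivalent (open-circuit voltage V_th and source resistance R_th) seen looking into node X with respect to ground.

V_th ≈ 3.33 mV, R_th ≈ 1.97 kΩ

With X open, the divider is unloaded: V_th = 11.9 × 2.73/9.760 = 3.329 mV.
Zeroing V_supply shorts the top of R1 to ground, so R_th = R1 ‖ R2 = 1.966 kΩ.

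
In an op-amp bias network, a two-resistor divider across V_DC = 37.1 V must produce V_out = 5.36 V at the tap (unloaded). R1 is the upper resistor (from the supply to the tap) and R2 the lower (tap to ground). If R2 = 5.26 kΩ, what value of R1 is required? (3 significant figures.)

R1 ≈ 31.1 kΩ

The divider ratio is R2/(R1+R2) = 5.36/37.1 = 0.1445.
Rearranging, R1 = R2·(1−k)/k = 5.26 × 5.922 = 31.15 kΩ.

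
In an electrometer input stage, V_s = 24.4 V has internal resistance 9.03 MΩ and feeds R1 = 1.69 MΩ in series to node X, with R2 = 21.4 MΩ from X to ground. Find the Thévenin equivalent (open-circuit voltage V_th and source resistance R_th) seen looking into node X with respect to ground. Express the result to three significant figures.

V_th ≈ 16.3 V, R_th ≈ 7.14 MΩ

R1' = 9.03 + 1.69 = 10.72 MΩ (source resistance + R1).
Open-circuit (no load on X): V_th = V_s · R2/(R1' + R2) = 24.4 × 21.4/(10.72 + 21.4) = 16.26 V.
Zeroing V_s shorts the top of R1' to ground, so R_th = R1' ‖ R2 = 7.142 MΩ.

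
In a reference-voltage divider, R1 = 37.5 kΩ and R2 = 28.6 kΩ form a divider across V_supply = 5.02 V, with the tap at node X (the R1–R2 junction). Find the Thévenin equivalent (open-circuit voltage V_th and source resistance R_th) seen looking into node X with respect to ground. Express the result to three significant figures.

Open-circuit (no load on X): V_th = V_supply · R2/(R1 + R2) = 5.02 × 28.6/(37.50 + 28.6) = 2.172 V.
With V_supply suppressed (replaced by a short), R_th = R1 ‖ R2 = (37.50 × 28.6)/(37.50 + 28.6) = 16.23 kΩ.

V_th ≈ 2.17 V, R_th ≈ 16.2 kΩ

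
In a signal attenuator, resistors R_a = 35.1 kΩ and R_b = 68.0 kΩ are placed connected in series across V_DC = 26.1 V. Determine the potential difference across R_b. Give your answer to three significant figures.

V ≈ 17.2 V

ΣR = 35.1 + 68.0 = 103.1 kΩ.
By the voltage-divider rule, V = 26.1 × 68.00/103.1 = 17.21 V.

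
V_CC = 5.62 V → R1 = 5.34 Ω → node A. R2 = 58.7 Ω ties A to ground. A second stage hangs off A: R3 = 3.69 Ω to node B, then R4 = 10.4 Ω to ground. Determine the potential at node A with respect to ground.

V_A ≈ 3.82 V

Looking into the second stage from A: R3 + R4 = 14.09 Ω appears in parallel with R2.
Effective lower resistance at A: R2 ‖ 14.09 = 11.36 Ω.
First divider: V_A = V_CC · 11.36/(5.34 + 11.36) = 3.823 V.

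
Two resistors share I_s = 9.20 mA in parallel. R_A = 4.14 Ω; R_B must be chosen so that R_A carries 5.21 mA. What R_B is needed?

R_B ≈ 5.41 Ω

The fraction through R_A equals R_B/(R_A+R_B).
5.21/9.20 = R_B/(R_A + R_B) → R_B = R_A · (0.5663)/(1 − 0.5663) = 4.14 × 1.306 = 5.406 Ω.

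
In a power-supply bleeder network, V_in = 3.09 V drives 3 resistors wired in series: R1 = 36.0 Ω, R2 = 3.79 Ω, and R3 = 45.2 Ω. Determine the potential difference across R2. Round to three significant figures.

V ≈ 0.138 V

ΣR = 36.0 + 3.79 + 45.2 = 84.99 Ω.
V = V_in · R/ΣR = 3.09 × 0.04459 = 0.1378 V.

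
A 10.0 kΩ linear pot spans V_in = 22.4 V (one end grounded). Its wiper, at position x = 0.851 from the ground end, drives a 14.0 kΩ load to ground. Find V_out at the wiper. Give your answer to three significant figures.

V_out ≈ 17.5 V

Split the track: R_lower = x·R_p = 8.510 kΩ, R_upper = (1−x)·R_p = 1.490 kΩ.
Lower segment in parallel with the load: 8.510 ‖ 14.0 = 5.293 kΩ.
Then V_out = V_in · 5.293/(1.490 + 5.293) = 17.48 V.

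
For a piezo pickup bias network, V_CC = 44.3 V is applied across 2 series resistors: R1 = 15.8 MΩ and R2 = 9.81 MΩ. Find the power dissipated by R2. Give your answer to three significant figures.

P ≈ 29.4 µW

ΣR = 25.61 MΩ → I = 44.3/25.61 = 1.730 µA.
P(R2) = I²·R2 = (1.730)² × 9.81 = 29.35 µW.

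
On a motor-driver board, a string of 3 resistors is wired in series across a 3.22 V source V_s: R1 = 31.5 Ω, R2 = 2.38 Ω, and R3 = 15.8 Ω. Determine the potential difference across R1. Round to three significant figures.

Series total: ΣR = 31.5 + 2.38 + 15.8 = 49.68 Ω.
By the voltage-divider rule, V = 3.22 × 31.50/49.68 = 2.042 V.

V ≈ 2.04 V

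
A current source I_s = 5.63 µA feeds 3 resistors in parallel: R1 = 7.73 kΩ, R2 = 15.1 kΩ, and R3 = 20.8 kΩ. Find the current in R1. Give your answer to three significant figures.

I ≈ 2.99 µA

Conductances: ΣG = 1/7.73 + 1/15.1 + 1/20.8 = 0.2437 (1/kΩ).
R1 takes the fraction G_k/ΣG = 0.1294/0.2437 = 0.5309, so I = 5.63 × 0.5309 = 2.989 µA.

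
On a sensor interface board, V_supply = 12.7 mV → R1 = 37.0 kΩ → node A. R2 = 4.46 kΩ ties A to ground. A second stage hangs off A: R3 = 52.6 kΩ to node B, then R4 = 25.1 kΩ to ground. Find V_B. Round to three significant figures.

Looking into the second stage from A: R3 + R4 = 77.70 kΩ appears in parallel with R2.
Effective lower resistance at A: R2 ‖ 77.70 = 4.218 kΩ.
First divider: V_A = V_supply · 4.218/(37.0 + 4.218) = 1.300 mV.
Then the unloaded second divider: V_B = V_A × R4/(R3+R4) = 1.300 × 0.3230 = 0.4198 mV.

V_B ≈ 0.420 mV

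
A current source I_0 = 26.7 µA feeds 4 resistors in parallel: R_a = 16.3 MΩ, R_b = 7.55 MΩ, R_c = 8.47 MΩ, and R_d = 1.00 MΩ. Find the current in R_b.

I ≈ 2.70 µA

Conductances: ΣG = 1/16.3 + 1/7.55 + 1/8.47 + 1/1.00 = 1.312 (1/MΩ).
By the current-divider rule, I = I_0 · G_k/ΣG = 26.7 × 0.1010 = 2.696 µA.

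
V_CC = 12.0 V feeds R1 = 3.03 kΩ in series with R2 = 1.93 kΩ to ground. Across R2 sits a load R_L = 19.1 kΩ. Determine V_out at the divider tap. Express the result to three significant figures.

V_out ≈ 4.40 V

First combine the lower leg with the load: R2 ‖ R_L = 1.753 kΩ.
Then V_out = V_CC · R2'/(R1 + R2') = 12.0 × 1.753/4.783 = 4.398 V.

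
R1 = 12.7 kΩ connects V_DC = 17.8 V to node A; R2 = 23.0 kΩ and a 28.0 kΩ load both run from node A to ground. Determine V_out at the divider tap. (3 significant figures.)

The load sits in parallel with R2, giving an effective lower resistance R2' = R2·R_L/(R2+R_L) = 12.63 kΩ.
Now apply the divider: V_out = 17.8 × 0.4986 = 8.875 V.
(Unloaded it would be 11.5 V; the load pulls it down.)

V_out ≈ 8.87 V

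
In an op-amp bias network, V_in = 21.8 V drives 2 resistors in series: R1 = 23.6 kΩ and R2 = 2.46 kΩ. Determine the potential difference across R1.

V ≈ 19.7 V

ΣR = 23.6 + 2.46 = 26.06 kΩ.
V = V_in · R/ΣR = 21.8 × 0.9056 = 19.74 V.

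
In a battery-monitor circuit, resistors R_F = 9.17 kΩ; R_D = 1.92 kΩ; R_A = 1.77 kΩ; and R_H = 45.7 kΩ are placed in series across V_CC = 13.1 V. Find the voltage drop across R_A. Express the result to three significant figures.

Total series resistance ΣR = 9.17 + 1.92 + 1.77 + 45.7 = 58.56 kΩ.
V = V_CC · R/ΣR = 13.1 × 0.03023 = 0.3960 V.

V ≈ 0.396 V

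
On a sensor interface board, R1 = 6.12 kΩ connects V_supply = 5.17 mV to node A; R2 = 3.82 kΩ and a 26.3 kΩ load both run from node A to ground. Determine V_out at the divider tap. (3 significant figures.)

First combine the lower leg with the load: R2 ‖ R_L = 3.336 kΩ.
Now apply the divider: V_out = 5.17 × 0.3528 = 1.824 mV.

V_out ≈ 1.82 mV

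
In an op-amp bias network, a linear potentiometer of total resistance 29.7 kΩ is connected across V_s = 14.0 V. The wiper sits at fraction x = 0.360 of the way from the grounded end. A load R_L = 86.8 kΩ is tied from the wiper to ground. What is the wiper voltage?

The pot divides into 19.01 kΩ above the wiper and 10.69 kΩ below.
R_L loads the lower segment: effective lower R = 9.519 kΩ.
V_out = 14.0 × 9.519/(19.01 + 9.519) = 4.672 V.

V_out ≈ 4.67 V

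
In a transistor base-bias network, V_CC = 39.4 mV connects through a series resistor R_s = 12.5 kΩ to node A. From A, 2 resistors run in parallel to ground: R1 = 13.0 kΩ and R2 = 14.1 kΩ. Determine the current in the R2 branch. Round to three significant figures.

Parallel bank: R_p = 1/(1/13.0 + 1/14.1) = 6.764 kΩ.
V_A = 39.4 × 6.764/19.26 = 13.83 mV.
Branch current I = V_A/R2 = 13.83/14.1 = 0.9811 µA.
(Check via current divider: I_total = 2.045 µA; share G_k/ΣG = 0.4797 → same result.)

I ≈ 0.981 µA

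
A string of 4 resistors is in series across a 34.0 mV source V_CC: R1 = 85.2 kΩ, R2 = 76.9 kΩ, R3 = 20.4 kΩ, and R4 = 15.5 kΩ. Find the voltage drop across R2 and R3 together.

V ≈ 16.7 mV

Total series resistance ΣR = 85.2 + 76.9 + 20.4 + 15.5 = 198.0 kΩ.
R_{R2..R3} = 76.9 + 20.4 = 97.30 kΩ.
Voltage divider: V = V_CC · (97.30 / 198.0) = 34.0 × 0.4914 = 16.71 mV.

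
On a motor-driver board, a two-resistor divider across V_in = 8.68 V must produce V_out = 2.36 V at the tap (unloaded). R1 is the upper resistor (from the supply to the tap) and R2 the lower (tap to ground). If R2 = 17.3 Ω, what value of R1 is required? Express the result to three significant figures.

R1 ≈ 46.3 Ω

Required fraction k = V_out/V_in = 0.2719.
Rearranging, R1 = R2·(1−k)/k = 17.3 × 2.678 = 46.33 Ω.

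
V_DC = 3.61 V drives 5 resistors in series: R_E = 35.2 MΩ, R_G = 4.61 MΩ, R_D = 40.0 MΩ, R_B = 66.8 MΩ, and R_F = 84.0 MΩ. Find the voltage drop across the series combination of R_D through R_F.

ΣR = 35.2 + 4.61 + 40.0 + 66.8 + 84.0 = 230.6 MΩ.
R_{R_D..R_F} = 40.0 + 66.8 + 84.0 = 190.8 MΩ.
By the voltage-divider rule, V = 3.61 × 190.8/230.6 = 2.987 V.

V ≈ 2.99 V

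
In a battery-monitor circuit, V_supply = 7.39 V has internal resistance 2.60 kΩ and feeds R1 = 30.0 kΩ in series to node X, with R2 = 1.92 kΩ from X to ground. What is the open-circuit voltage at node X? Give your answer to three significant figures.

R1' = 2.60 + 30.0 = 32.60 kΩ (source resistance + R1).
V_th is the unloaded tap voltage: V_supply · R2/(R1'+R2) = 7.39 × 0.05562 = 0.4110 V.

V_th ≈ 0.411 V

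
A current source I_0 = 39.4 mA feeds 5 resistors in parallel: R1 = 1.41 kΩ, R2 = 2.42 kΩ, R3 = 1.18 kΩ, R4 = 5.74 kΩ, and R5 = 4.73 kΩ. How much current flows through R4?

I ≈ 2.91 mA

Conductances: ΣG = 1/1.41 + 1/2.42 + 1/1.18 + 1/5.74 + 1/4.73 = 2.356 (1/kΩ).
By the current-divider rule, I = I_0 · G_k/ΣG = 39.4 × 0.07396 = 2.914 mA.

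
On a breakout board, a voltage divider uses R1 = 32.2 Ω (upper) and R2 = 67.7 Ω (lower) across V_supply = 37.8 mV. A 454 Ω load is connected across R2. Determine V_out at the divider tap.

The load sits in parallel with R2, giving an effective lower resistance R2' = R2·R_L/(R2+R_L) = 58.91 Ω.
Then V_out = V_supply · R2'/(R1 + R2') = 37.8 × 58.91/91.11 = 24.44 mV.
(Unloaded it would be 25.6 mV; the load pulls it down.)

V_out ≈ 24.4 mV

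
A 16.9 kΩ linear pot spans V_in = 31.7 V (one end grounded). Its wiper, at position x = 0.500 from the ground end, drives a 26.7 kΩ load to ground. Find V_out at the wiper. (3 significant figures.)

V_out ≈ 13.7 V

The pot divides into 8.450 kΩ above the wiper and 8.450 kΩ below.
(x·R_p) ‖ R_L = 6.419 kΩ.
Then V_out = V_in · 6.419/(8.450 + 6.419) = 13.68 V.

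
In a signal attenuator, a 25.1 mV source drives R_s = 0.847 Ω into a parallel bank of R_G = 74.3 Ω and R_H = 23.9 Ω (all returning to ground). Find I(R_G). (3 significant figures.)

I ≈ 0.323 mA

Parallel bank: R_p = 1/(1/74.3 + 1/23.9) = 18.08 Ω.
V_A by voltage divider: V_A = 25.1 × 18.08/(0.847 + 18.08) = 23.98 mV.
I(R_G) = V_A / R_G = 23.98/74.3 = 0.3227 mA.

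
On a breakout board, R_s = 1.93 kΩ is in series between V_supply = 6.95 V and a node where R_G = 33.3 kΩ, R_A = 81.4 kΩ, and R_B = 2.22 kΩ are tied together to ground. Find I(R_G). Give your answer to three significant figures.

I ≈ 0.107 mA

Combine the parallel branches: R_p = (1/33.3 + 1/81.4 + 1/2.22)⁻¹ = 2.029 kΩ.
Node voltage V_A = V_supply · R_p/(R_s + R_p) = 6.95 × 0.5125 = 3.562 V.
Branch current I = V_A/R_G = 3.562/33.3 = 0.1070 mA.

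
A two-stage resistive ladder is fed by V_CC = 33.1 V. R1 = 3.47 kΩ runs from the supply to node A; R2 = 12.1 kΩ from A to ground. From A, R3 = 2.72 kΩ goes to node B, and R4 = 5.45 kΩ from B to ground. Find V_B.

Node A sees R2 in parallel with the series input of stage 2, R3 + R4 = 8.170 kΩ.
R2 ‖ (R3+R4) = 4.877 kΩ.
So V_A = 33.1 × 0.5843 = 19.34 V.
Then the unloaded second divider: V_B = V_A × R4/(R3+R4) = 19.34 × 0.6671 = 12.90 V.

V_B ≈ 12.9 V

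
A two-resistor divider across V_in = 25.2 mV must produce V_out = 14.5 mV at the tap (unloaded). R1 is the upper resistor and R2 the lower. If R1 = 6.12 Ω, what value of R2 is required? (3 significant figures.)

The divider ratio is R2/(R1+R2) = 14.5/25.2 = 0.5754.
So R2 = R1 · V_out/(V_in − V_out) = 6.12 × 14.5/(25.2 − 14.5) = 6.12 × 1.355 = 8.293 Ω.

R2 ≈ 8.29 Ω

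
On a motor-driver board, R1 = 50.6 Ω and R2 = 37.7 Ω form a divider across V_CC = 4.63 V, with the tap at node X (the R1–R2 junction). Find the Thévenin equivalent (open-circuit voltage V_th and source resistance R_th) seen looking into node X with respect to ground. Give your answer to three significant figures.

V_th is the unloaded tap voltage: V_CC · R2/(R1+R2) = 4.63 × 0.4270 = 1.977 V.
With V_CC suppressed (replaced by a short), R_th = R1 ‖ R2 = (50.60 × 37.7)/(50.60 + 37.7) = 21.60 Ω.

V_th ≈ 1.98 V, R_th ≈ 21.6 Ω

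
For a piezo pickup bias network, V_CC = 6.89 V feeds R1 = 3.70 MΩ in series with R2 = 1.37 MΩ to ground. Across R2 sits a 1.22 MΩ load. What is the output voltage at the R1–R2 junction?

V_out ≈ 1.02 V

The load sits in parallel with R2, giving an effective lower resistance R2' = R2·R_L/(R2+R_L) = 0.6453 MΩ.
Voltage divider with the loaded lower leg: V_out = 6.89 × 0.6453/(3.70 + 0.6453) = 6.89 × 0.1485 = 1.023 V.
(Unloaded it would be 1.86 V; the load pulls it down.)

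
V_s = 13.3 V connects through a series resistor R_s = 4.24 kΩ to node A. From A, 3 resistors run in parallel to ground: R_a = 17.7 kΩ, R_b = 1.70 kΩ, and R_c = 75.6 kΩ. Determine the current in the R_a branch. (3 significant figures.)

Equivalent of the parallel group: R_p = 1.520 kΩ.
V_A = 13.3 × 1.520/5.760 = 3.509 V.
I(R_a) = V_A / R_a = 3.509/17.7 = 0.1983 mA.
(Equivalently: I_total = 2.309 mA, then current-divider fraction G_k/ΣG = 0.08587.)

I ≈ 0.198 mA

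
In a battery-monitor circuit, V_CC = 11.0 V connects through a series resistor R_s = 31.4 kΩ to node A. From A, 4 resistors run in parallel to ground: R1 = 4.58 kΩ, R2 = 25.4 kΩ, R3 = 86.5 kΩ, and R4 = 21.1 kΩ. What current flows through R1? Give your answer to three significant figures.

I ≈ 0.219 mA

Combine the parallel branches: R_p = (1/4.58 + 1/25.4 + 1/86.5 + 1/21.1)⁻¹ = 3.158 kΩ.
V_A by voltage divider: V_A = 11.0 × 3.158/(31.4 + 3.158) = 1.005 V.
Branch current I = V_A/R1 = 1.005/4.58 = 0.2195 mA.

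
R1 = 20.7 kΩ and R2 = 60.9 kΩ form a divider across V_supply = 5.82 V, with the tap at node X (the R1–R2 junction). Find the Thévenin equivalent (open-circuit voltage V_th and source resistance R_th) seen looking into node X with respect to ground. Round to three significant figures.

With X open, the divider is unloaded: V_th = 5.82 × 60.9/81.60 = 4.344 V.
Looking into X with the source shorted: R_th = R1·R2/(R1+R2) = 20.70 × 60.9/81.60 = 15.45 kΩ.

V_th ≈ 4.34 V, R_th ≈ 15.4 kΩ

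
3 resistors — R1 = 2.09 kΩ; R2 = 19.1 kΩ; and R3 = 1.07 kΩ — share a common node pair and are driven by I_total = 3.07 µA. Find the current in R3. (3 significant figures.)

ΣG = 1/2.09 + 1/19.1 + 1/1.07 = 1.465.
By the current-divider rule, I = I_total · G_k/ΣG = 3.07 × 0.6378 = 1.958 µA.

I ≈ 1.96 µA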